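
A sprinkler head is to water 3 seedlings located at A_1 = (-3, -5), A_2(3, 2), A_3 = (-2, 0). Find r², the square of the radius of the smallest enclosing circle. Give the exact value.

21.25

Side lengths²: A_1A_2² = 85, A_1A_3² = 26, A_2A_3² = 29.
Since A_1A_2² = 85 ≥ 29 + 26 = 55, the angle opposite A_1A_2 is not acute, so the smallest enclosing circle has A_1A_2 as diameter.
Centre = midpoint of A_1A_2 = (0, -1.5), r² = 85/4 = 21.25.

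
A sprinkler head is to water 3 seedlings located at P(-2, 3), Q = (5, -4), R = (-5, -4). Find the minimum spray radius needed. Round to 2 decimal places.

5.39

Side lengths²: PQ² = 98, PR² = 58, QR² = 100.
Since QR² = 100 < 98 + 58 = 156, the triangle is acute, so the smallest enclosing circle is the circumcircle.
Circumcentre = (0, -2), r² = 29.
r = √29 ≈ 5.39.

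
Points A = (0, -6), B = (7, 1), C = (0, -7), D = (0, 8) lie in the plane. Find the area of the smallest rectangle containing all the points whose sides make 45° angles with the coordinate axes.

In coordinates u = x + y, v = x − y the rectangle is axis-aligned; the map (x,y)→(u,v) scales areas by 2.
u-values: -6, 8, -7, 8; range = 8 − (-7) = 15.
v-values: 6, 6, 7, -8; range = 7 − (-8) = 15.
Area = (15 × 15) / 2 = 112.5.

112.5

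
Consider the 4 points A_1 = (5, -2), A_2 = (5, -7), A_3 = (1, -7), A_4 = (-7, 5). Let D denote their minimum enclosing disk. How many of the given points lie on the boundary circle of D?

2

The farthest pair is A_2–A_4 with squared distance 288. The circle on this segment as diameter has centre (-1, -1) and r² = 288/4 = 72.
Check A_1: distance² to centre = 37 ≤ 72, so it lies inside.
All remaining points lie in this disk, and no smaller disk contains both endpoints, so this is the minimum enclosing circle.
The points at distance exactly r from the centre are A_2, A_4 — 2 points.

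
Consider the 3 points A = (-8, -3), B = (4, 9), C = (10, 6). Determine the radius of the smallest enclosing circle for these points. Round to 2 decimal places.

10.06

Side lengths²: AB² = 288, AC² = 405, BC² = 45.
Since AC² = 405 ≥ 288 + 45 = 333, the angle opposite AC is not acute, so the smallest enclosing circle has AC as diameter.
Centre = midpoint of AC = (1, 1.5), r² = 405/4 = 101.25.
r = √(101.25) ≈ 10.06.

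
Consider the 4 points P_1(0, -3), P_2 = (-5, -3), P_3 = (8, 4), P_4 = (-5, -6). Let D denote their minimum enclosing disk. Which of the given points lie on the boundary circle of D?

By Welzl's lemma the MEC is supported by two points (diametrically opposite) or three points (on a circumcircle).
The farthest pair is P_3–P_4 with squared distance 269. The circle on this segment as diameter has centre (1.5, -1) and r² = 269/4 = 67.25.
Check P_1: distance² to centre = 6.25 ≤ 67.25, so it lies inside.
All remaining points lie in this disk, and no smaller disk contains both endpoints, so this is the minimum enclosing circle.
The points at distance exactly r from the centre are P_3, P_4 — 2 points.

P_3, P_4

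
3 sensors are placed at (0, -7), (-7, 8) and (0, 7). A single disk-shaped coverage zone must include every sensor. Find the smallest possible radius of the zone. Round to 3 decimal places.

8.276

Call the three points A, B, C in the order given.
Side lengths²: AB² = 274, AC² = 196, BC² = 50.
Since AB² = 274 ≥ 196 + 50 = 246, the angle opposite AB is not acute, so the smallest enclosing circle has AB as diameter.
Centre = midpoint of AB = (-3.5, 0.5), r² = 274/4 = 68.5.
r = √(68.5) ≈ 8.276.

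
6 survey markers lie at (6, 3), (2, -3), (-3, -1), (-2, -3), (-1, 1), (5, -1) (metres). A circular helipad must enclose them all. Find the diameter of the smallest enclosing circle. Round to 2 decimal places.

By Welzl's lemma the MEC is supported by two points (diametrically opposite) or three points (on a circumcircle).
The minimum enclosing circle is determined by three boundary points: (6, 3), (-3, -1), (-2, -3).
Their circumcentre is (41/22, 2/11) with r² = 12125/484.
The farthest remaining point (5, -1) is at distance² 5437/484 ≤ 12125/484.
Diameter = 2r = 2√(12125/484) ≈ 10.01.

10.01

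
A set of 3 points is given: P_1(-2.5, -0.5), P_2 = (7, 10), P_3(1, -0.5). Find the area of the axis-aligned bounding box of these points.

99.75

x ranges over [-2.5, 7], width 9.5.
y ranges over [-0.5, 10], height 10.5.
Area = 9.5 × 10.5 = 99.75.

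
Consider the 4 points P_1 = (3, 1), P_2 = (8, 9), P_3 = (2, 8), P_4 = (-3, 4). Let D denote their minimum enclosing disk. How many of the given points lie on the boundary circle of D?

2

The minimum enclosing circle of a finite set is fixed by two of the points (as a diameter) or three (as a circumcircle).
The farthest pair is P_2–P_4 with squared distance 146. The circle on this segment as diameter has centre (2.5, 6.5) and r² = 146/4 = 36.5.
Check P_1: distance² to centre = 30.5 ≤ 36.5, so it lies inside.
All remaining points lie in this disk, and no smaller disk contains both endpoints, so this is the minimum enclosing circle.
The points at distance exactly r from the centre are P_2, P_4 — 2 points.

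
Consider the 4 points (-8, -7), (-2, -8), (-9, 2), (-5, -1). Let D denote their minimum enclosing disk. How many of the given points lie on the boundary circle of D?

2

A smallest enclosing disk is always determined by at most three of the input points on its boundary.
The farthest pair is (-2, -8)–(-9, 2) with squared distance 149. The circle on this segment as diameter has centre (-5.5, -3) and r² = 149/4 = 37.25.
Check (-8, -7): distance² to centre = 22.25 ≤ 37.25, so it lies inside.
All remaining points lie in this disk, and no smaller disk contains both endpoints, so this is the minimum enclosing circle.
The points at distance exactly r from the centre are (-2, -8), (-9, 2) — 2 points.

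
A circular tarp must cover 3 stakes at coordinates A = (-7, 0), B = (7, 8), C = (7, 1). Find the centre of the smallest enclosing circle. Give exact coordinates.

(0, 4)

Side lengths²: AB² = 260, AC² = 197, BC² = 49.
Since AB² = 260 ≥ 197 + 49 = 246, the angle opposite AB is not acute, so the smallest enclosing circle has AB as diameter.
Centre = midpoint of AB = (0, 4), r² = 260/4 = 65.
Centre = (0, 4).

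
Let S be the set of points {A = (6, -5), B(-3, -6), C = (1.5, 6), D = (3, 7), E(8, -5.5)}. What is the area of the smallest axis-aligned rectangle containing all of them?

143

x ranges over [-3, 8], width 11.
y ranges over [-6, 7], height 13.
Area = 11 × 13 = 143.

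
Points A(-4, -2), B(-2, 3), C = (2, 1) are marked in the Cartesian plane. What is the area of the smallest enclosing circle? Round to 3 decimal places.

Side lengths²: AB² = 29, AC² = 45, BC² = 20.
Since AC² = 45 < 29 + 20 = 49, the triangle is acute, so the smallest enclosing circle is the circumcircle.
Circumcentre = (-1.125, -0.25), r² = 11.328125.
Area = π·r² = π·11.328125 ≈ 35.588.

35.588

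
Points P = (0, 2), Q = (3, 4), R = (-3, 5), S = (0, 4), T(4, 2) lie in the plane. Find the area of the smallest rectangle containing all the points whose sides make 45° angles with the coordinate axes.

In coordinates u = x + y, v = x − y the rectangle is axis-aligned; the map (x,y)→(u,v) scales areas by 2.
u-values: 2, 7, 2, 4, 6; range = 7 − 2 = 5.
v-values: -2, -1, -8, -4, 2; range = 2 − (-8) = 10.
Area = (5 × 10) / 2 = 25.

25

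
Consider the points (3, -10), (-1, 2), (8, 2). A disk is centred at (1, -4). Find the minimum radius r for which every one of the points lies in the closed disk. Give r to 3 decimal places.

9.220

The required radius is the distance from (1, -4) to the farthest point.
Squared distances: 40, 40, 85.
Maximum is 85, attained at (8, 2).
r = √85 ≈ 9.220.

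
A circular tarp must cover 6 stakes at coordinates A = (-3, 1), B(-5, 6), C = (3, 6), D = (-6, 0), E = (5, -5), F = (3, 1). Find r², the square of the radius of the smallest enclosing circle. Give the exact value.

55.25

By Welzl's lemma the MEC is supported by two points (diametrically opposite) or three points (on a circumcircle).
The farthest pair is B–E with squared distance 221. The circle on this segment as diameter has centre (0, 0.5) and r² = 221/4 = 55.25.
Check A: distance² to centre = 9.25 ≤ 55.25, so it lies inside.
All remaining points lie in this disk, and no smaller disk contains both endpoints, so this is the minimum enclosing circle.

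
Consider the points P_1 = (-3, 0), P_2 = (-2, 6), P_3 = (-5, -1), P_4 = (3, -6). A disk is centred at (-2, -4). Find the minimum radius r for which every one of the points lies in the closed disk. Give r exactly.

10

The required radius is the distance from (-2, -4) to the farthest point.
Squared distances: 17, 100, 18, 29.
Maximum is 100, attained at P_2.
r = √100 = 10.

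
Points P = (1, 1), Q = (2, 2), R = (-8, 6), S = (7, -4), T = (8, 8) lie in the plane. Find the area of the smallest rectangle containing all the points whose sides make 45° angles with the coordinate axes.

In coordinates u = x + y, v = x − y the rectangle is axis-aligned; the map (x,y)→(u,v) scales areas by 2.
u-values: 2, 4, -2, 3, 16; range = 16 − (-2) = 18.
v-values: 0, 0, -14, 11, 0; range = 11 − (-14) = 25.
Area = (18 × 25) / 2 = 225.

225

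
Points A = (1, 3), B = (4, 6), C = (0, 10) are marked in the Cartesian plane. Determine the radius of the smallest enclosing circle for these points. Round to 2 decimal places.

3.54

Side lengths²: AB² = 18, AC² = 50, BC² = 32.
Since AC² = 50 ≥ 32 + 18 = 50, the angle opposite AC is not acute, so the smallest enclosing circle has AC as diameter.
Centre = midpoint of AC = (0.5, 6.5), r² = 50/4 = 12.5.
r = √(12.5) ≈ 3.54.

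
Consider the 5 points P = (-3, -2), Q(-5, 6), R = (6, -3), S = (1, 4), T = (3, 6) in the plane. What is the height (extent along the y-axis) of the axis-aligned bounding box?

9

max y = 6, min y = -3, so height = 9.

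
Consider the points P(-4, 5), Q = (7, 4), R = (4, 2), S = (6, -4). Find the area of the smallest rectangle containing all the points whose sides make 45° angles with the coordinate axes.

In coordinates u = x + y, v = x − y the rectangle is axis-aligned; the map (x,y)→(u,v) scales areas by 2.
u-values: 1, 11, 6, 2; range = 11 − 1 = 10.
v-values: -9, 3, 2, 10; range = 10 − (-9) = 19.
Area = (10 × 19) / 2 = 95.

95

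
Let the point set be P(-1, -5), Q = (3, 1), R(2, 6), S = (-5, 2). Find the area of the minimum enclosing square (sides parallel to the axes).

121

The bounding box has width 8 and height 11.
An axis-aligned square enclosing the set must have side ≥ max(width, height).
So the minimum side is max(8, 11) = 11.
Area = 11² = 121.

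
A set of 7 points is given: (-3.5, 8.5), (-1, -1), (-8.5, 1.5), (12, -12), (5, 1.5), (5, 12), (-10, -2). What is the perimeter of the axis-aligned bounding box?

Width = max x − min x = 12 − (-10) = 22.
Height = max y − min y = 12 − (-12) = 24.
Perimeter = 2(22 + 24) = 92.

92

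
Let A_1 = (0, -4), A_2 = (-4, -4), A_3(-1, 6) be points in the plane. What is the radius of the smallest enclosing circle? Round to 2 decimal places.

5.25

Side lengths²: A_1A_2² = 16, A_1A_3² = 101, A_2A_3² = 109.
Since A_2A_3² = 109 < 101 + 16 = 117, the triangle is acute, so the smallest enclosing circle is the circumcircle.
Circumcentre = (-2, 0.85), r² = 27.5225.
r = √(27.5225) ≈ 5.25.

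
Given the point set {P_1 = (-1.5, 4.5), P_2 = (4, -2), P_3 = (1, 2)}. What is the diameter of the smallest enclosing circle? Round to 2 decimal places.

8.51

Side lengths²: P_1P_2² = 72.5, P_1P_3² = 12.5, P_2P_3² = 25.
Since P_1P_2² = 72.5 ≥ 25 + 12.5 = 37.5, the angle opposite P_1P_2 is not acute, so the smallest enclosing circle has P_1P_2 as diameter.
Centre = midpoint of P_1P_2 = (1.25, 1.25), r² = 72.5/4 = 18.125.
Diameter = 2r = 2√(18.125) ≈ 8.51.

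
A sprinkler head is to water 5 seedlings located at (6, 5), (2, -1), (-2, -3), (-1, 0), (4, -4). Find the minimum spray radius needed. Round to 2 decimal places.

5.66

By Welzl's lemma the MEC is supported by two points (diametrically opposite) or three points (on a circumcircle).
The farthest pair is (6, 5)–(-2, -3) with squared distance 128. The circle on this segment as diameter has centre (2, 1) and r² = 128/4 = 32.
Check (2, -1): distance² to centre = 4 ≤ 32, so it lies inside.
All remaining points lie in this disk, and no smaller disk contains both endpoints, so this is the minimum enclosing circle.
r = √32 ≈ 5.66.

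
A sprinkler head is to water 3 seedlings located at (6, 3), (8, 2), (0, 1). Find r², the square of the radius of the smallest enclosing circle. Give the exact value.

Call the three points A, B, C in the order given.
Side lengths²: AB² = 5, AC² = 40, BC² = 65.
Since BC² = 65 ≥ 40 + 5 = 45, the angle opposite BC is not acute, so the smallest enclosing circle has BC as diameter.
Centre = midpoint of BC = (4, 1.5), r² = 65/4 = 16.25.

16.25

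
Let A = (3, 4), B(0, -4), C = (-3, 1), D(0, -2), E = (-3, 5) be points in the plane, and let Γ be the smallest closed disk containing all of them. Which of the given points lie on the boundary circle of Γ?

The minimum enclosing circle is determined by three boundary points: A, B, E.
Their circumcentre is (-21/34, 27/34) with r² = 13505/578.
The farthest remaining point D is at distance² 4733/578 ≤ 13505/578.
The points at distance exactly r from the centre are A, B, E — 3 points.

A, B, E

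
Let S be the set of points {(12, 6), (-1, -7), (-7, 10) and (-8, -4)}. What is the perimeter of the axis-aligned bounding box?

Width = max x − min x = 12 − (-8) = 20.
Height = max y − min y = 10 − (-7) = 17.
Perimeter = 2(20 + 17) = 74.

74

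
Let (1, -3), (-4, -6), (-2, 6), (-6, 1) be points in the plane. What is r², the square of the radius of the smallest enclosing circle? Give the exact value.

The farthest pair is (-4, -6)–(-2, 6) with squared distance 148. The circle on this segment as diameter has centre (-3, 0) and r² = 148/4 = 37.
Check (1, -3): distance² to centre = 25 ≤ 37, so it lies inside.
All remaining points lie in this disk, and no smaller disk contains both endpoints, so this is the minimum enclosing circle.

37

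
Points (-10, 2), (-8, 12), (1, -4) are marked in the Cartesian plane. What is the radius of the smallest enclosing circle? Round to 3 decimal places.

Call the three points A, B, C in the order given.
Side lengths²: AB² = 104, AC² = 157, BC² = 337.
Since BC² = 337 ≥ 157 + 104 = 261, the angle opposite BC is not acute, so the smallest enclosing circle has BC as diameter.
Centre = midpoint of BC = (-3.5, 4), r² = 337/4 = 84.25.
r = √(84.25) ≈ 9.179.

9.179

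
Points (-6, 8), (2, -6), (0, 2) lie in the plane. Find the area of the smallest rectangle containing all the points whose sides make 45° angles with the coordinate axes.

In coordinates u = x + y, v = x − y the rectangle is axis-aligned; the map (x,y)→(u,v) scales areas by 2.
u-values: 2, -4, 2; range = 2 − (-4) = 6.
v-values: -14, 8, -2; range = 8 − (-14) = 22.
Area = (6 × 22) / 2 = 66.

66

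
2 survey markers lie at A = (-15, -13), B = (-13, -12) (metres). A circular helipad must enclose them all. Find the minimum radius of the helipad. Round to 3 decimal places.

1.118

The smallest circle enclosing two points has them as diameter endpoints.
Centre = midpoint = (-14, -12.5); r² = |AB|²/4 = 5/4 = 1.25.
r = √(1.25) ≈ 1.118.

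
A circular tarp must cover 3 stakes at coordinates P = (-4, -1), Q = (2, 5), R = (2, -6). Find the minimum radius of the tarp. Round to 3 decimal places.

5.523

Side lengths²: PQ² = 72, PR² = 61, QR² = 121.
Since QR² = 121 < 72 + 61 = 133, the triangle is acute, so the smallest enclosing circle is the circumcircle.
Circumcentre = (1.5, -0.5), r² = 30.5.
r = √(30.5) ≈ 5.523.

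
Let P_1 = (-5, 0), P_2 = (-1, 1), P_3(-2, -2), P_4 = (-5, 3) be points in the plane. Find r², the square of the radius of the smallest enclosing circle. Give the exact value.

The farthest pair is P_3–P_4 with squared distance 34. The circle on this segment as diameter has centre (-3.5, 0.5) and r² = 34/4 = 8.5.
Check P_1: distance² to centre = 2.5 ≤ 8.5, so it lies inside.
All remaining points lie in this disk, and no smaller disk contains both endpoints, so this is the minimum enclosing circle.

8.5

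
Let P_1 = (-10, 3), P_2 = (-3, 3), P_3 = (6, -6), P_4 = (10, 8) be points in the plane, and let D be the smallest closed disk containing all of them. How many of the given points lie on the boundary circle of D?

3

The minimum enclosing circle is determined by three boundary points: P_1, P_3, P_4.
Their circumcentre is (31/52, 81/26) with r² = 303637/2704.
The farthest remaining point P_2 is at distance² 35005/2704 ≤ 303637/2704.
The points at distance exactly r from the centre are P_1, P_3, P_4 — 3 points.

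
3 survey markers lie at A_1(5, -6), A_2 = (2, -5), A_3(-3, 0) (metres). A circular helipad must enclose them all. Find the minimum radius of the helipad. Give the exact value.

5

Side lengths²: A_1A_2² = 10, A_1A_3² = 100, A_2A_3² = 50.
Since A_1A_3² = 100 ≥ 50 + 10 = 60, the angle opposite A_1A_3 is not acute, so the smallest enclosing circle has A_1A_3 as diameter.
Centre = midpoint of A_1A_3 = (1, -3), r² = 100/4 = 25.
r = √25 = 5.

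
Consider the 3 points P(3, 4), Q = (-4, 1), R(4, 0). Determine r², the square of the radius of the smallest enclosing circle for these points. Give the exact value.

32045/1922

Side lengths²: PQ² = 58, PR² = 17, QR² = 65.
Since QR² = 65 < 58 + 17 = 75, the triangle is acute, so the smallest enclosing circle is the circumcircle.
Circumcentre = (5/62, 71/62), r² = 32045/1922.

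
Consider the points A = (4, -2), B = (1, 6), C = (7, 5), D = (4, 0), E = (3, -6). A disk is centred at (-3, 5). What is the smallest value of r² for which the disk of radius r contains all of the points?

The required radius is the distance from (-3, 5) to the farthest point.
Squared distances: 98, 17, 100, 74, 157.
Maximum is 157, attained at E.

157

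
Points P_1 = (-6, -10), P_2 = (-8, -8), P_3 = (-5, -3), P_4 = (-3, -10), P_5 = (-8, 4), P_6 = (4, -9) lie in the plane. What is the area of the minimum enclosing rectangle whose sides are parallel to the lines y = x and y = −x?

150

In coordinates u = x + y, v = x − y the rectangle is axis-aligned; the map (x,y)→(u,v) scales areas by 2.
u-values: -16, -16, -8, -13, -4, -5; range = -4 − (-16) = 12.
v-values: 4, 0, -2, 7, -12, 13; range = 13 − (-12) = 25.
Area = (12 × 25) / 2 = 150.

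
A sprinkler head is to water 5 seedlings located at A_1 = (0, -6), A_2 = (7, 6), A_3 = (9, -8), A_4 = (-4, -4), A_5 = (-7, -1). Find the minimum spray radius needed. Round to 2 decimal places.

9.20

By Welzl's lemma the MEC is supported by two points (diametrically opposite) or three points (on a circumcircle).
The minimum enclosing circle is determined by three boundary points: A_2, A_3, A_5.
Their circumcentre is (13/6, -11/6) with r² = 1525/18.
The farthest remaining point A_4 is at distance² 769/18 ≤ 1525/18.
r = √(1525/18) ≈ 9.20.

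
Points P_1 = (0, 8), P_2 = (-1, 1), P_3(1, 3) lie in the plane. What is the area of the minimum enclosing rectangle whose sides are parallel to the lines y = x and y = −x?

24

In coordinates u = x + y, v = x − y the rectangle is axis-aligned; the map (x,y)→(u,v) scales areas by 2.
u-values: 8, 0, 4; range = 8 − 0 = 8.
v-values: -8, -2, -2; range = -2 − (-8) = 6.
Area = (8 × 6) / 2 = 24.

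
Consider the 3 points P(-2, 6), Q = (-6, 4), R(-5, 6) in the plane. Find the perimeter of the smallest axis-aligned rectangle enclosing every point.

12

Width = max x − min x = -2 − (-6) = 4.
Height = max y − min y = 6 − 4 = 2.
Perimeter = 2(4 + 2) = 12.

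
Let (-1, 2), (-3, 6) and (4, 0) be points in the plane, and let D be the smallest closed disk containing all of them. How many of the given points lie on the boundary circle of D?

2

Call the three points A, B, C in the order given.
Side lengths²: AB² = 20, AC² = 29, BC² = 85.
Since BC² = 85 ≥ 29 + 20 = 49, the angle opposite BC is not acute, so the smallest enclosing circle has BC as diameter.
Centre = midpoint of BC = (0.5, 3), r² = 85/4 = 21.25.
The points at distance exactly r from the centre are (-3, 6), (4, 0) — 2 points.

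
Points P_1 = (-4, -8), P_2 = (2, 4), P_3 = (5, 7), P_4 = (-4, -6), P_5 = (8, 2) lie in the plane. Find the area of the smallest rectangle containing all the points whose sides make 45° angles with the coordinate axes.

96

In coordinates u = x + y, v = x − y the rectangle is axis-aligned; the map (x,y)→(u,v) scales areas by 2.
u-values: -12, 6, 12, -10, 10; range = 12 − (-12) = 24.
v-values: 4, -2, -2, 2, 6; range = 6 − (-2) = 8.
Area = (24 × 8) / 2 = 96.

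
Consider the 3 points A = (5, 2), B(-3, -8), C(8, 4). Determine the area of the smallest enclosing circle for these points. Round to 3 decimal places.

208.131

Side lengths²: AB² = 164, AC² = 13, BC² = 265.
Since BC² = 265 ≥ 164 + 13 = 177, the angle opposite BC is not acute, so the smallest enclosing circle has BC as diameter.
Centre = midpoint of BC = (2.5, -2), r² = 265/4 = 66.25.
Area = π·r² = π·66.25 ≈ 208.131.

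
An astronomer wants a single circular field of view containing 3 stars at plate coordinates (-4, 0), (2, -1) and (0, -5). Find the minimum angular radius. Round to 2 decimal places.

3.35

Call the three points A, B, C in the order given.
Side lengths²: AB² = 37, AC² = 41, BC² = 20.
Since AC² = 41 < 37 + 20 = 57, the triangle is acute, so the smallest enclosing circle is the circumcircle.
Circumcentre = (-16/13, -49/26), r² = 7585/676.
r = √(7585/676) ≈ 3.35.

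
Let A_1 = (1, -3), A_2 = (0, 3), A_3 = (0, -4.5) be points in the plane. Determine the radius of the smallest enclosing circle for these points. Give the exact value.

Side lengths²: A_1A_2² = 37, A_1A_3² = 3.25, A_2A_3² = 56.25.
Since A_2A_3² = 56.25 ≥ 37 + 3.25 = 40.25, the angle opposite A_2A_3 is not acute, so the smallest enclosing circle has A_2A_3 as diameter.
Centre = midpoint of A_2A_3 = (0, -0.75), r² = 56.25/4 = 14.0625.
r = √(14.0625) = 3.75.

3.75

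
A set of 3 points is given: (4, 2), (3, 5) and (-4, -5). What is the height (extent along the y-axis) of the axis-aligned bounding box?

10

max y = 5, min y = -5, so height = 10.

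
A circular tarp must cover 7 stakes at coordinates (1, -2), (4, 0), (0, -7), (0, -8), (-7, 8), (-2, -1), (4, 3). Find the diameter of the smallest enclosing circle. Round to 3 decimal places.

By Welzl's lemma the MEC is supported by two points (diametrically opposite) or three points (on a circumcircle).
The farthest pair is (0, -8)–(-7, 8) with squared distance 305. The circle on this segment as diameter has centre (-3.5, 0) and r² = 305/4 = 76.25.
Check (1, -2): distance² to centre = 24.25 ≤ 76.25, so it lies inside.
All remaining points lie in this disk, and no smaller disk contains both endpoints, so this is the minimum enclosing circle.
Diameter = 2r = 2√(76.25) ≈ 17.464.

17.464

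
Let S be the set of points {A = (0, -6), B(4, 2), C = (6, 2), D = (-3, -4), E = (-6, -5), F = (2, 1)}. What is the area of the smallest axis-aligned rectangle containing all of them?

x ranges over [-6, 6], width 12.
y ranges over [-6, 2], height 8.
Area = 12 × 8 = 96.

96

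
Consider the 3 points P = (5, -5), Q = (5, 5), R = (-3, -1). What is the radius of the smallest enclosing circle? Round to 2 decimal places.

Side lengths²: PQ² = 100, PR² = 80, QR² = 100.
Since QR² = 100 < 100 + 80 = 180, the triangle is acute, so the smallest enclosing circle is the circumcircle.
Circumcentre = (2.5, 0), r² = 31.25.
r = √(31.25) ≈ 5.59.

5.59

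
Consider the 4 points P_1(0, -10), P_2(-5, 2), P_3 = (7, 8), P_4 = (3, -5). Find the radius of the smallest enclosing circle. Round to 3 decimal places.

9.657

A smallest enclosing disk is always determined by at most three of the input points on its boundary.
The farthest pair is P_1–P_3 with squared distance 373. The circle on this segment as diameter has centre (3.5, -1) and r² = 373/4 = 93.25.
Check P_2: distance² to centre = 81.25 ≤ 93.25, so it lies inside.
All remaining points lie in this disk, and no smaller disk contains both endpoints, so this is the minimum enclosing circle.
r = √(93.25) ≈ 9.657.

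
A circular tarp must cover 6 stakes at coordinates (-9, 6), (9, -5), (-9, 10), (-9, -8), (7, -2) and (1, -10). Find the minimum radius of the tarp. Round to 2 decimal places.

11.88

By Welzl's lemma the MEC is supported by two points (diametrically opposite) or three points (on a circumcircle).
The minimum enclosing circle is determined by three boundary points: (9, -5), (-9, 10), (-9, -8).
Their circumcentre is (-1.25, 1) with r² = 141.0625.
The farthest remaining point (1, -10) is at distance² 126.0625 ≤ 141.0625.
r = √(141.0625) ≈ 11.88.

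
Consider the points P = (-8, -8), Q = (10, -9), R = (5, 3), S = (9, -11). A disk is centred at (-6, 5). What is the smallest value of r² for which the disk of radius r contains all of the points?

The required radius is the distance from (-6, 5) to the farthest point.
Squared distances: 173, 452, 125, 481.
Maximum is 481, attained at S.

481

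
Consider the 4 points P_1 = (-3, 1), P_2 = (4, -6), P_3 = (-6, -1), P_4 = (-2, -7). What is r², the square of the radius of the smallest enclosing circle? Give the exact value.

The minimum enclosing circle of a finite set is fixed by two of the points (as a diameter) or three (as a circumcircle).
The farthest pair is P_2–P_3 with squared distance 125. The circle on this segment as diameter has centre (-1, -3.5) and r² = 125/4 = 31.25.
Check P_1: distance² to centre = 24.25 ≤ 31.25, so it lies inside.
All remaining points lie in this disk, and no smaller disk contains both endpoints, so this is the minimum enclosing circle.

31.25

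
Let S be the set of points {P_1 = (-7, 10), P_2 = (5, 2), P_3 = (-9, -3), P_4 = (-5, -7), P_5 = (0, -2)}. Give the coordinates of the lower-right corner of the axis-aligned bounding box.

x-range [-9, 5], y-range [-7, 10].
The lower-right corner is (5, -7).

(5, -7)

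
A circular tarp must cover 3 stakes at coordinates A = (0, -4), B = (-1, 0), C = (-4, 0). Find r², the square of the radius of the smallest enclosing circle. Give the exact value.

8

Side lengths²: AB² = 17, AC² = 32, BC² = 9.
Since AC² = 32 ≥ 17 + 9 = 26, the angle opposite AC is not acute, so the smallest enclosing circle has AC as diameter.
Centre = midpoint of AC = (-2, -2), r² = 32/4 = 8.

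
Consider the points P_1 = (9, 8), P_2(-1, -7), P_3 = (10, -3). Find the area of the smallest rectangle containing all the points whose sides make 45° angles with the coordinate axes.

150

In coordinates u = x + y, v = x − y the rectangle is axis-aligned; the map (x,y)→(u,v) scales areas by 2.
u-values: 17, -8, 7; range = 17 − (-8) = 25.
v-values: 1, 6, 13; range = 13 − 1 = 12.
Area = (25 × 12) / 2 = 150.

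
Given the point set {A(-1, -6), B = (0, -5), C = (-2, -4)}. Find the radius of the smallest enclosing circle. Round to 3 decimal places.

1.179

Side lengths²: AB² = 2, AC² = 5, BC² = 5.
Since BC² = 5 < 5 + 2 = 7, the triangle is acute, so the smallest enclosing circle is the circumcircle.
Circumcentre = (-7/6, -29/6), r² = 25/18.
r = √(25/18) ≈ 1.179.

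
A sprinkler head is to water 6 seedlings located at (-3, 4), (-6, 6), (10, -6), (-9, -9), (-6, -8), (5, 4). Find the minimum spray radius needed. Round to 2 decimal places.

The minimum enclosing circle is determined by three boundary points: (-6, 6), (10, -6), (-9, -9).
Their circumcentre is (-5/23, -68/23) with r² = 60125/529.
The farthest remaining point (5, 4) is at distance² 40000/529 ≤ 60125/529.
r = √(60125/529) ≈ 10.66.

10.66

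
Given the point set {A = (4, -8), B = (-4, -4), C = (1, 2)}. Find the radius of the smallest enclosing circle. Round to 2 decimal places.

Side lengths²: AB² = 80, AC² = 109, BC² = 61.
Since AC² = 109 < 80 + 61 = 141, the triangle is acute, so the smallest enclosing circle is the circumcircle.
Circumcentre = (45/34, -57/17), r² = 33245/1156.
r = √(33245/1156) ≈ 5.36.

5.36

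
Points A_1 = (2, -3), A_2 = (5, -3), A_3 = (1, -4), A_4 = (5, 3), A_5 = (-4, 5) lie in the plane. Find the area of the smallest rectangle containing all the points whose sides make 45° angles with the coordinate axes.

93.5

In coordinates u = x + y, v = x − y the rectangle is axis-aligned; the map (x,y)→(u,v) scales areas by 2.
u-values: -1, 2, -3, 8, 1; range = 8 − (-3) = 11.
v-values: 5, 8, 5, 2, -9; range = 8 − (-9) = 17.
Area = (11 × 17) / 2 = 93.5.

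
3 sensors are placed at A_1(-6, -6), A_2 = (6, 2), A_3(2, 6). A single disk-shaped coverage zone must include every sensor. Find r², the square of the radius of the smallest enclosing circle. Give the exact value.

Side lengths²: A_1A_2² = 208, A_1A_3² = 208, A_2A_3² = 32.
Since A_1A_3² = 208 < 208 + 32 = 240, the triangle is acute, so the smallest enclosing circle is the circumcircle.
Circumcentre = (-0.8, -0.8), r² = 54.08.

54.08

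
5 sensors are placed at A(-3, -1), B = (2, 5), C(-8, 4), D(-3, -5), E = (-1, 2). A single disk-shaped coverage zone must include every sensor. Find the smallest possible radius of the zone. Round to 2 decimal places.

6.09

The minimum enclosing circle is determined by three boundary points: B, C, D.
Their circumcentre is (-101/38, 41/38) with r² = 26765/722.
The farthest remaining point A is at distance² 3205/722 ≤ 26765/722.
r = √(26765/722) ≈ 6.09.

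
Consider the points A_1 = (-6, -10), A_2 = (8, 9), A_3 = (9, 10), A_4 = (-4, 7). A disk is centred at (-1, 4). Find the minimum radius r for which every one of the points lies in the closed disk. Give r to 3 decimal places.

The required radius is the distance from (-1, 4) to the farthest point.
Squared distances: 221, 106, 136, 18.
Maximum is 221, attained at A_1.
r = √221 ≈ 14.866.

14.866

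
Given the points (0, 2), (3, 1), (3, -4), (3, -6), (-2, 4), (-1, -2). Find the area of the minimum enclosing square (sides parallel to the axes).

The bounding box has width 5 and height 10.
An axis-aligned square enclosing the set must have side ≥ max(width, height).
So the minimum side is max(5, 10) = 10.
Area = 10² = 100.

100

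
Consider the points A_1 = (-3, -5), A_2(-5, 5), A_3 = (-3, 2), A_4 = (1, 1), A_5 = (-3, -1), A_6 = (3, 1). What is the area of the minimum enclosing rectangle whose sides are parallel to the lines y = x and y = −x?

In coordinates u = x + y, v = x − y the rectangle is axis-aligned; the map (x,y)→(u,v) scales areas by 2.
u-values: -8, 0, -1, 2, -4, 4; range = 4 − (-8) = 12.
v-values: 2, -10, -5, 0, -2, 2; range = 2 − (-10) = 12.
Area = (12 × 12) / 2 = 72.

72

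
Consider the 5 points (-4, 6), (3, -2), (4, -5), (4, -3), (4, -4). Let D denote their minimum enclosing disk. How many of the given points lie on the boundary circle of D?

2

The farthest pair is (-4, 6)–(4, -5) with squared distance 185. The circle on this segment as diameter has centre (0, 0.5) and r² = 185/4 = 46.25.
Check (3, -2): distance² to centre = 15.25 ≤ 46.25, so it lies inside.
All remaining points lie in this disk, and no smaller disk contains both endpoints, so this is the minimum enclosing circle.
The points at distance exactly r from the centre are (-4, 6), (4, -5) — 2 points.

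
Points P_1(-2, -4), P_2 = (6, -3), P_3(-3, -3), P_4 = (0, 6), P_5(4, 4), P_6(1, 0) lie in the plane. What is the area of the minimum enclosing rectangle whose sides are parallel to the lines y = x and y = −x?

In coordinates u = x + y, v = x − y the rectangle is axis-aligned; the map (x,y)→(u,v) scales areas by 2.
u-values: -6, 3, -6, 6, 8, 1; range = 8 − (-6) = 14.
v-values: 2, 9, 0, -6, 0, 1; range = 9 − (-6) = 15.
Area = (14 × 15) / 2 = 105.

105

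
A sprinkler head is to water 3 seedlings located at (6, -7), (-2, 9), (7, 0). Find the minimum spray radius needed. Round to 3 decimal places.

8.944

Call the three points A, B, C in the order given.
Side lengths²: AB² = 320, AC² = 50, BC² = 162.
Since AB² = 320 ≥ 162 + 50 = 212, the angle opposite AB is not acute, so the smallest enclosing circle has AB as diameter.
Centre = midpoint of AB = (2, 1), r² = 320/4 = 80.
r = √80 ≈ 8.944.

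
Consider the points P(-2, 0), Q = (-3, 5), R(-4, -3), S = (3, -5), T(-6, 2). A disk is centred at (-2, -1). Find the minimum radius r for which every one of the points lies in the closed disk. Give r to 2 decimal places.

The required radius is the distance from (-2, -1) to the farthest point.
Squared distances: 1, 37, 8, 41, 25.
Maximum is 41, attained at S.
r = √41 ≈ 6.40.

6.40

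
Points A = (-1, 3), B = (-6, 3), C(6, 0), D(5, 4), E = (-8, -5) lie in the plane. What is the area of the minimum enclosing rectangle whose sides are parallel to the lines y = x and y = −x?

In coordinates u = x + y, v = x − y the rectangle is axis-aligned; the map (x,y)→(u,v) scales areas by 2.
u-values: 2, -3, 6, 9, -13; range = 9 − (-13) = 22.
v-values: -4, -9, 6, 1, -3; range = 6 − (-9) = 15.
Area = (22 × 15) / 2 = 165.

165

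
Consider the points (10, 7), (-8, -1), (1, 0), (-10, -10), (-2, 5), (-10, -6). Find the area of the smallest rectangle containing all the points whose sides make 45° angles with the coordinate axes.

185

In coordinates u = x + y, v = x − y the rectangle is axis-aligned; the map (x,y)→(u,v) scales areas by 2.
u-values: 17, -9, 1, -20, 3, -16; range = 17 − (-20) = 37.
v-values: 3, -7, 1, 0, -7, -4; range = 3 − (-7) = 10.
Area = (37 × 10) / 2 = 185.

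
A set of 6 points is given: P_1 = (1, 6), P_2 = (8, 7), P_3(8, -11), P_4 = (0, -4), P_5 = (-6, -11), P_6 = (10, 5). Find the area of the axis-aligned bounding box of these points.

288

x ranges over [-6, 10], width 16.
y ranges over [-11, 7], height 18.
Area = 16 × 18 = 288.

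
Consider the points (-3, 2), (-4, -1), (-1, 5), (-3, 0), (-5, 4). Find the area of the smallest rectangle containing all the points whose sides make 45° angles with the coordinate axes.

In coordinates u = x + y, v = x − y the rectangle is axis-aligned; the map (x,y)→(u,v) scales areas by 2.
u-values: -1, -5, 4, -3, -1; range = 4 − (-5) = 9.
v-values: -5, -3, -6, -3, -9; range = -3 − (-9) = 6.
Area = (9 × 6) / 2 = 27.

27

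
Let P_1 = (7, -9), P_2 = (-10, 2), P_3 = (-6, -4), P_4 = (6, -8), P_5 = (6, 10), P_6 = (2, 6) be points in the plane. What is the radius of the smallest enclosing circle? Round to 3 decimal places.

11.044

The minimum enclosing circle of a finite set is fixed by two of the points (as a diameter) or three (as a circumcircle).
The minimum enclosing circle is determined by three boundary points: P_1, P_2, P_5.
Their circumcentre is (35/39, 8/39) with r² = 185525/1521.
The farthest remaining point P_4 is at distance² 142001/1521 ≤ 185525/1521.
r = √(185525/1521) ≈ 11.044.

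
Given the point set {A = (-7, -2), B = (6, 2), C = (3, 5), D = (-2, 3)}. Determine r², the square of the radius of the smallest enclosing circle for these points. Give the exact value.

46.25

A smallest enclosing disk is always determined by at most three of the input points on its boundary.
The farthest pair is A–B with squared distance 185. The circle on this segment as diameter has centre (-0.5, 0) and r² = 185/4 = 46.25.
Check C: distance² to centre = 37.25 ≤ 46.25, so it lies inside.
All remaining points lie in this disk, and no smaller disk contains both endpoints, so this is the minimum enclosing circle.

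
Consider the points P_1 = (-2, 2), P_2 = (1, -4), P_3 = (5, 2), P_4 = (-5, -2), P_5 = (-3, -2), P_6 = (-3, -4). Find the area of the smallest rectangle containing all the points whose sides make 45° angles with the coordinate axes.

In coordinates u = x + y, v = x − y the rectangle is axis-aligned; the map (x,y)→(u,v) scales areas by 2.
u-values: 0, -3, 7, -7, -5, -7; range = 7 − (-7) = 14.
v-values: -4, 5, 3, -3, -1, 1; range = 5 − (-4) = 9.
Area = (14 × 9) / 2 = 63.

63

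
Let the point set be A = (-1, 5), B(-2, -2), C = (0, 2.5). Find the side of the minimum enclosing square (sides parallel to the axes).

The bounding box has width 2 and height 7.
An axis-aligned square enclosing the set must have side ≥ max(width, height).
So the minimum side is max(2, 7) = 7.

7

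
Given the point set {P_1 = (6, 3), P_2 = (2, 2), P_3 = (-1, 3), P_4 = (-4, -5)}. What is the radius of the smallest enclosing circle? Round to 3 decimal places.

A smallest enclosing disk is always determined by at most three of the input points on its boundary.
The farthest pair is P_1–P_4 with squared distance 164. The circle on this segment as diameter has centre (1, -1) and r² = 164/4 = 41.
Check P_2: distance² to centre = 10 ≤ 41, so it lies inside.
All remaining points lie in this disk, and no smaller disk contains both endpoints, so this is the minimum enclosing circle.
r = √41 ≈ 6.403.

6.403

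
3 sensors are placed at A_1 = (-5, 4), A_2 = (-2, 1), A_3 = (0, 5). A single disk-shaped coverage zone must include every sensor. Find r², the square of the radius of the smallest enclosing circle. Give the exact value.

Side lengths²: A_1A_2² = 18, A_1A_3² = 26, A_2A_3² = 20.
Since A_1A_3² = 26 < 20 + 18 = 38, the triangle is acute, so the smallest enclosing circle is the circumcircle.
Circumcentre = (-7/3, 11/3), r² = 65/9.

65/9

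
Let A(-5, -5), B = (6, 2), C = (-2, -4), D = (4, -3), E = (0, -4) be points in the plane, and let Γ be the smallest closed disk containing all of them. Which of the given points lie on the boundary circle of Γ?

The farthest pair is A–B with squared distance 170. The circle on this segment as diameter has centre (0.5, -1.5) and r² = 170/4 = 42.5.
Check C: distance² to centre = 12.5 ≤ 42.5, so it lies inside.
All remaining points lie in this disk, and no smaller disk contains both endpoints, so this is the minimum enclosing circle.
The points at distance exactly r from the centre are A, B — 2 points.

A, B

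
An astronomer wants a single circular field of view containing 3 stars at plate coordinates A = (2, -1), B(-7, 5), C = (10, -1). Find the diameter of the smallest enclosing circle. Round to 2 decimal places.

Side lengths²: AB² = 117, AC² = 64, BC² = 325.
Since BC² = 325 ≥ 117 + 64 = 181, the angle opposite BC is not acute, so the smallest enclosing circle has BC as diameter.
Centre = midpoint of BC = (1.5, 2), r² = 325/4 = 81.25.
Diameter = 2r = 2√(81.25) ≈ 18.03.

18.03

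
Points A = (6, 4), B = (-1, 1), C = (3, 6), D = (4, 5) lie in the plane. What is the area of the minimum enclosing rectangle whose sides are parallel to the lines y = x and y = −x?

In coordinates u = x + y, v = x − y the rectangle is axis-aligned; the map (x,y)→(u,v) scales areas by 2.
u-values: 10, 0, 9, 9; range = 10 − 0 = 10.
v-values: 2, -2, -3, -1; range = 2 − (-3) = 5.
Area = (10 × 5) / 2 = 25.

25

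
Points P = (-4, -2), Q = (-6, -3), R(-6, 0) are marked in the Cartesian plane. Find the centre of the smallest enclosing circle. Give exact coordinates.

(-5.5, -1.5)

Side lengths²: PQ² = 5, PR² = 8, QR² = 9.
Since QR² = 9 < 8 + 5 = 13, the triangle is acute, so the smallest enclosing circle is the circumcircle.
Circumcentre = (-5.5, -1.5), r² = 2.5.
Centre = (-5.5, -1.5).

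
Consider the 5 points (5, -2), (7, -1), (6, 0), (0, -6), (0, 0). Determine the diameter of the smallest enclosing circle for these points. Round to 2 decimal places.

The minimum enclosing circle of a finite set is fixed by two of the points (as a diameter) or three (as a circumcircle).
The minimum enclosing circle is determined by three boundary points: (7, -1), (0, -6), (0, 0).
Their circumcentre is (22/7, -3) with r² = 925/49.
The farthest remaining point (6, 0) is at distance² 841/49 ≤ 925/49.
Diameter = 2r = 2√(925/49) ≈ 8.69.

8.69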